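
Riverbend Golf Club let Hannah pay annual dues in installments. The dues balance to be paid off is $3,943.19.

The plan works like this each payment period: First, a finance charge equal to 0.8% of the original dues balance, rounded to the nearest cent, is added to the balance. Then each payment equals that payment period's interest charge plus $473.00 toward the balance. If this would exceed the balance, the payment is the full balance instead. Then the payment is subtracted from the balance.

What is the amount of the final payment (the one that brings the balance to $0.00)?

Payment period 1: opening $3,943.19; interest $31.55 → $3,974.74; payment $504.55; balance $3,470.19
Payment period 2: opening $3,470.19; interest $31.55 → $3,501.74; payment $504.55; balance $2,997.19
Payment period 3: opening $2,997.19; interest $31.55 → $3,028.74; payment $504.55; balance $2,524.19
Payment period 4: opening $2,524.19; interest $31.55 → $2,555.74; payment $504.55; balance $2,051.19
Payment period 5: opening $2,051.19; interest $31.55 → $2,082.74; payment $504.55; balance $1,578.19
Payment period 6: opening $1,578.19; interest $31.55 → $1,609.74; payment $504.55; balance $1,105.19
Payment period 7: opening $1,105.19; interest $31.55 → $1,136.74; payment $504.55; balance $632.19
Payment period 8: opening $632.19; interest $31.55 → $663.74; payment $504.55; balance $159.19
Payment period 9: opening $159.19; interest $31.55 → $190.74; payment $190.74; balance $0.00

$190.74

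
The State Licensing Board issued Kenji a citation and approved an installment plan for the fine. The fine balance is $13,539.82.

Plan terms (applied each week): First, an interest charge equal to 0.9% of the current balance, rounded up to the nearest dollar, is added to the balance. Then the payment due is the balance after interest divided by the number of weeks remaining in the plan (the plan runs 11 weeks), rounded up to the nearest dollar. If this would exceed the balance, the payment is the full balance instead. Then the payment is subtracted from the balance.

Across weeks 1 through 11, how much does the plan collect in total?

$14,299.82

Week 1: $13,539.82 +$122.00 interest = $13,661.82; pay $1,242.00 → $12,419.82
Week 2: $12,419.82 +$112.00 interest = $12,531.82; pay $1,254.00 → $11,277.82
Week 3: $11,277.82 +$102.00 interest = $11,379.82; pay $1,265.00 → $10,114.82
Week 4: $10,114.82 +$92.00 interest = $10,206.82; pay $1,276.00 → $8,930.82
Week 5: $8,930.82 +$81.00 interest = $9,011.82; pay $1,288.00 → $7,723.82
Week 6: $7,723.82 +$70.00 interest = $7,793.82; pay $1,299.00 → $6,494.82
Week 7: $6,494.82 +$59.00 interest = $6,553.82; pay $1,311.00 → $5,242.82
Week 8: $5,242.82 +$48.00 interest = $5,290.82; pay $1,323.00 → $3,967.82
Week 9: $3,967.82 +$36.00 interest = $4,003.82; pay $1,335.00 → $2,668.82
Week 10: $2,668.82 +$25.00 interest = $2,693.82; pay $1,347.00 → $1,346.82
Week 11: $1,346.82 +$13.00 interest = $1,359.82; pay $1,359.82 → $0.00
Total paid: $14,299.82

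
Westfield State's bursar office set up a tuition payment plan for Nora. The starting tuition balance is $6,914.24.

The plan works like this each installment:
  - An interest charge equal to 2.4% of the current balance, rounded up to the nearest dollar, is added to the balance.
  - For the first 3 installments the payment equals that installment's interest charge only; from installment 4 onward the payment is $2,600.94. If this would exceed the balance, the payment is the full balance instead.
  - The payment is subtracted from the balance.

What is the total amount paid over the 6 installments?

Installment 1: opening $6,914.24; interest $166.00 → $7,080.24; payment $166.00; balance $6,914.24
Installment 2: opening $6,914.24; interest $166.00 → $7,080.24; payment $166.00; balance $6,914.24
Installment 3: opening $6,914.24; interest $166.00 → $7,080.24; payment $166.00; balance $6,914.24
Installment 4: opening $6,914.24; interest $166.00 → $7,080.24; payment $2,600.94; balance $4,479.30
Installment 5: opening $4,479.30; interest $108.00 → $4,587.30; payment $2,600.94; balance $1,986.36
Installment 6: opening $1,986.36; interest $48.00 → $2,034.36; payment $2,034.36; balance $0.00
Total paid: $7,734.24

$7,734.24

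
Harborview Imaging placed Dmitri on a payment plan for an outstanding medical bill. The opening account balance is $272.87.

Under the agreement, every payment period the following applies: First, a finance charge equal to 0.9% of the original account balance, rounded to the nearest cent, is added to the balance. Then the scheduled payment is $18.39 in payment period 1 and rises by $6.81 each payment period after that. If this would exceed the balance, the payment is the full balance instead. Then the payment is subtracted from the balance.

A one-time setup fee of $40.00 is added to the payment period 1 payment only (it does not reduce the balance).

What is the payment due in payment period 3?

$32.01

# | Opening | Interest | Payment | Fee | End bal
1 | $272.87 | $2.46 | $18.39 | $40.00 | $256.94
2 | $256.94 | $2.46 | $25.20 | — | $234.20
3 | $234.20 | $2.46 | $32.01 | — | $204.65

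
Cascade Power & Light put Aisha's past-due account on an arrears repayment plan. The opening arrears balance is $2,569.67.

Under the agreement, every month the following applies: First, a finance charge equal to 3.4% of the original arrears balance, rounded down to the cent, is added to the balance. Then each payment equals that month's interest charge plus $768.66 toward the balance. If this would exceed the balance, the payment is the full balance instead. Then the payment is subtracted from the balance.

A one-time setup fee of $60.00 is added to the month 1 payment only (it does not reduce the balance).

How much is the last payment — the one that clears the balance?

$351.05

Month 1: opening $2,569.67; interest $87.36 → $2,657.03; payment $856.02 (+ $60.00 fee); balance $1,801.01
Month 2: opening $1,801.01; interest $87.36 → $1,888.37; payment $856.02; balance $1,032.35
Month 3: opening $1,032.35; interest $87.36 → $1,119.71; payment $856.02; balance $263.69
Month 4: opening $263.69; interest $87.36 → $351.05; payment $351.05; balance $0.00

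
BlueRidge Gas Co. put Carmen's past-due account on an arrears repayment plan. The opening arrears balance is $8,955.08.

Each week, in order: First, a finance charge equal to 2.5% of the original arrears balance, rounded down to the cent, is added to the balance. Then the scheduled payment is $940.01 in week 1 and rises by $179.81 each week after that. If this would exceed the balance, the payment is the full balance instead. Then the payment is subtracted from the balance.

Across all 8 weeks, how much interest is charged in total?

Week 1: $8,955.08 +$223.87 interest = $9,178.95; pay $940.01 → $8,238.94
Week 2: $8,238.94 +$223.87 interest = $8,462.81; pay $1,119.82 → $7,342.99
Week 3: $7,342.99 +$223.87 interest = $7,566.86; pay $1,299.63 → $6,267.23
Week 4: $6,267.23 +$223.87 interest = $6,491.10; pay $1,479.44 → $5,011.66
Week 5: $5,011.66 +$223.87 interest = $5,235.53; pay $1,659.25 → $3,576.28
Week 6: $3,576.28 +$223.87 interest = $3,800.15; pay $1,839.06 → $1,961.09
Week 7: $1,961.09 +$223.87 interest = $2,184.96; pay $2,018.87 → $166.09
Week 8: $166.09 +$223.87 interest = $389.96; pay $389.96 → $0.00
Total interest: $223.87 + $223.87 + $223.87 + $223.87 + $223.87 + $223.87 + $223.87 + $223.87 = $1,790.96

$1,790.96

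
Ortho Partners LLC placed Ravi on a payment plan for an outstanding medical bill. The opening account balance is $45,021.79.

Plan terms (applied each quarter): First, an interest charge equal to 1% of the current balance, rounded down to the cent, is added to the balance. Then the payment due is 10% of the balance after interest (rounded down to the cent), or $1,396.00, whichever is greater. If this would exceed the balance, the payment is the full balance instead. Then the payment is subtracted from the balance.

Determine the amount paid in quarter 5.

$3,104.55

# | Opening | Interest | Payment | End bal
1 | $45,021.79 | $450.21 | $4,547.20 | $40,924.80
2 | $40,924.80 | $409.24 | $4,133.40 | $37,200.64
3 | $37,200.64 | $372.00 | $3,757.26 | $33,815.38
4 | $33,815.38 | $338.15 | $3,415.35 | $30,738.18
5 | $30,738.18 | $307.38 | $3,104.55 | $27,941.01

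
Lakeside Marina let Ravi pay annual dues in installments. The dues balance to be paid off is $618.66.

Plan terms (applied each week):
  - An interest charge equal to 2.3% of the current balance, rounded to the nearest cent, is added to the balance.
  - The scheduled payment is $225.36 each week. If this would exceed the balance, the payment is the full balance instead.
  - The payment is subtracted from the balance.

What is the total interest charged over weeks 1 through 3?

$28.01

Week 1: opening $618.66; interest $14.23 → $632.89; payment $225.36; balance $407.53
Week 2: opening $407.53; interest $9.37 → $416.90; payment $225.36; balance $191.54
Week 3: opening $191.54; interest $4.41 → $195.95; payment $195.95; balance $0.00
Total interest: $14.23 + $9.37 + $4.41 = $28.01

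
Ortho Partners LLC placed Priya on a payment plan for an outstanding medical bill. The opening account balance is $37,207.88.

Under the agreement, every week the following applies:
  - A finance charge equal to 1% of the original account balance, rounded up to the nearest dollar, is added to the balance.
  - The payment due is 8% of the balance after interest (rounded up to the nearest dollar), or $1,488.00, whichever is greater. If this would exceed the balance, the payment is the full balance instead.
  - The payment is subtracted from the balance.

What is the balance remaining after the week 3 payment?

Week 1: $37,207.88 +$373.00 interest = $37,580.88; pay $3,007.00 → $34,573.88
Week 2: $34,573.88 +$373.00 interest = $34,946.88; pay $2,796.00 → $32,150.88
Week 3: $32,150.88 +$373.00 interest = $32,523.88; pay $2,602.00 → $29,921.88

$29,921.88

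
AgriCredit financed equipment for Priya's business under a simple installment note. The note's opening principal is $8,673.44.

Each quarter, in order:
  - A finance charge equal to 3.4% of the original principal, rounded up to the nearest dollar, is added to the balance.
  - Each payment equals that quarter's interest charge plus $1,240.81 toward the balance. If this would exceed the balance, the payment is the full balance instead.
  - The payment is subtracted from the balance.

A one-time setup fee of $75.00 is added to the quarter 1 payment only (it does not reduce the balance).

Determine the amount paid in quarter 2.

Quarter 1: opening $8,673.44; interest $295.00 → $8,968.44; payment $1,535.81 (+ $75.00 fee); balance $7,432.63
Quarter 2: opening $7,432.63; interest $295.00 → $7,727.63; payment $1,535.81; balance $6,191.82

$1,535.81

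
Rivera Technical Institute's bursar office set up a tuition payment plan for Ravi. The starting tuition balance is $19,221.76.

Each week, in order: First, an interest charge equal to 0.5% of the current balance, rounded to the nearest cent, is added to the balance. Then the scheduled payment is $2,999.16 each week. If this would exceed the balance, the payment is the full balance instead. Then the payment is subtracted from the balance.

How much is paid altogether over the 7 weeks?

$19,587.14

Week 1: opening $19,221.76; interest $96.11 → $19,317.87; payment $2,999.16; balance $16,318.71
Week 2: opening $16,318.71; interest $81.59 → $16,400.30; payment $2,999.16; balance $13,401.14
Week 3: opening $13,401.14; interest $67.01 → $13,468.15; payment $2,999.16; balance $10,468.99
Week 4: opening $10,468.99; interest $52.34 → $10,521.33; payment $2,999.16; balance $7,522.17
Week 5: opening $7,522.17; interest $37.61 → $7,559.78; payment $2,999.16; balance $4,560.62
Week 6: opening $4,560.62; interest $22.80 → $4,583.42; payment $2,999.16; balance $1,584.26
Week 7: opening $1,584.26; interest $7.92 → $1,592.18; payment $1,592.18; balance $0.00
Total paid: $19,587.14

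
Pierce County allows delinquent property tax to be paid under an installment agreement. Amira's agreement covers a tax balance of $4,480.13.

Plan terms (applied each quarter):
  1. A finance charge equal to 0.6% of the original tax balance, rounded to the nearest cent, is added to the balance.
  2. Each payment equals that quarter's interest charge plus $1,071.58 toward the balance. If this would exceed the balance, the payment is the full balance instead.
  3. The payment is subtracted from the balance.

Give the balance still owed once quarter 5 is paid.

# | Opening | Interest | Payment | End bal
1 | $4,480.13 | $26.88 | $1,098.46 | $3,408.55
2 | $3,408.55 | $26.88 | $1,098.46 | $2,336.97
3 | $2,336.97 | $26.88 | $1,098.46 | $1,265.39
4 | $1,265.39 | $26.88 | $1,098.46 | $193.81
5 | $193.81 | $26.88 | $220.69 | $0.00

$0.00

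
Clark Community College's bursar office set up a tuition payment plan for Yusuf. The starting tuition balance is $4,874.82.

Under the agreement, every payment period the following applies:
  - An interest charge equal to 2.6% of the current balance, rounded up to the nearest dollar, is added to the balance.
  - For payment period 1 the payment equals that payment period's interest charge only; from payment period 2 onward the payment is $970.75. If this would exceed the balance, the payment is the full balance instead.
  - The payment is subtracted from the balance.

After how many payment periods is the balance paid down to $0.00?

Payment period 1: $4,874.82 +$127.00 interest = $5,001.82; pay $127.00 → $4,874.82
Payment period 2: $4,874.82 +$127.00 interest = $5,001.82; pay $970.75 → $4,031.07
Payment period 3: $4,031.07 +$105.00 interest = $4,136.07; pay $970.75 → $3,165.32
Payment period 4: $3,165.32 +$83.00 interest = $3,248.32; pay $970.75 → $2,277.57
Payment period 5: $2,277.57 +$60.00 interest = $2,337.57; pay $970.75 → $1,366.82
Payment period 6: $1,366.82 +$36.00 interest = $1,402.82; pay $970.75 → $432.07
Payment period 7: $432.07 +$12.00 interest = $444.07; pay $444.07 → $0.00
Balance reaches $0.00 in payment period 7.

7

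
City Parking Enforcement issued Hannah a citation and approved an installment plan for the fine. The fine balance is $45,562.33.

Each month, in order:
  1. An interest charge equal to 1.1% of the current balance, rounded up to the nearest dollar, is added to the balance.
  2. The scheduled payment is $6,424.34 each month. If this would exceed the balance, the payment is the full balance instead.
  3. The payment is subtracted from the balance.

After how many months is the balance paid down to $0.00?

8

Month 1: opening $45,562.33; interest $502.00 → $46,064.33; payment $6,424.34; balance $39,639.99
Month 2: opening $39,639.99; interest $437.00 → $40,076.99; payment $6,424.34; balance $33,652.65
Month 3: opening $33,652.65; interest $371.00 → $34,023.65; payment $6,424.34; balance $27,599.31
Month 4: opening $27,599.31; interest $304.00 → $27,903.31; payment $6,424.34; balance $21,478.97
Month 5: opening $21,478.97; interest $237.00 → $21,715.97; payment $6,424.34; balance $15,291.63
Month 6: opening $15,291.63; interest $169.00 → $15,460.63; payment $6,424.34; balance $9,036.29
Month 7: opening $9,036.29; interest $100.00 → $9,136.29; payment $6,424.34; balance $2,711.95
Month 8: opening $2,711.95; interest $30.00 → $2,741.95; payment $2,741.95; balance $0.00
Balance reaches $0.00 in month 8.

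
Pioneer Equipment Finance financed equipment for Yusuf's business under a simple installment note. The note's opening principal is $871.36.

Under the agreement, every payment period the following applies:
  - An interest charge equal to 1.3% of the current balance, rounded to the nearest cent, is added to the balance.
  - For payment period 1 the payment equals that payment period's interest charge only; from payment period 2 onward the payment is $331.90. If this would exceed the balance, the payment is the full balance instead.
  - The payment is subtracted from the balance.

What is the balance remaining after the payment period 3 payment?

Payment period 1: opening $871.36; interest $11.33 → $882.69; payment $11.33; balance $871.36
Payment period 2: opening $871.36; interest $11.33 → $882.69; payment $331.90; balance $550.79
Payment period 3: opening $550.79; interest $7.16 → $557.95; payment $331.90; balance $226.05

$226.05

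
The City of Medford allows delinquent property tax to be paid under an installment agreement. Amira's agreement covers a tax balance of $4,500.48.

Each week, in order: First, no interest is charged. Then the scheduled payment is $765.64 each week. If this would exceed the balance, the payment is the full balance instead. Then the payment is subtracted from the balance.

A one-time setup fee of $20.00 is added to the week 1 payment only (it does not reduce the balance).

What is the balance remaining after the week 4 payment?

Week 1: opening $4,500.48; payment $765.64 (+ $20.00 fee); balance $3,734.84
Week 2: opening $3,734.84; payment $765.64; balance $2,969.20
Week 3: opening $2,969.20; payment $765.64; balance $2,203.56
Week 4: opening $2,203.56; payment $765.64; balance $1,437.92

$1,437.92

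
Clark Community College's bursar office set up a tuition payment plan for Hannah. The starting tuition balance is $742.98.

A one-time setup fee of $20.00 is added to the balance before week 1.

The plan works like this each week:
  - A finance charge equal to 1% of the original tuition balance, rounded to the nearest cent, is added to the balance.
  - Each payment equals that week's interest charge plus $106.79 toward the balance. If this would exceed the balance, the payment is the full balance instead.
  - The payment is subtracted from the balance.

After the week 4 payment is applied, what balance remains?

Week 1: opening $762.98; interest $7.43 → $770.41; payment $114.22; balance $656.19
Week 2: opening $656.19; interest $7.43 → $663.62; payment $114.22; balance $549.40
Week 3: opening $549.40; interest $7.43 → $556.83; payment $114.22; balance $442.61
Week 4: opening $442.61; interest $7.43 → $450.04; payment $114.22; balance $335.82

$335.82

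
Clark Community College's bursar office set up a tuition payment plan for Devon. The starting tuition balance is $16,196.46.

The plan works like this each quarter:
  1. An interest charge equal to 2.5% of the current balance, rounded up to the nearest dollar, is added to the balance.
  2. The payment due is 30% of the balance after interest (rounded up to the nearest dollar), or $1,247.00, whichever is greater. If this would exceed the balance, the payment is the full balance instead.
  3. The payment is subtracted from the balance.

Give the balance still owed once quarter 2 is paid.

Quarter 1: $16,196.46 +$405.00 interest = $16,601.46; pay $4,981.00 → $11,620.46
Quarter 2: $11,620.46 +$291.00 interest = $11,911.46; pay $3,574.00 → $8,337.46

$8,337.46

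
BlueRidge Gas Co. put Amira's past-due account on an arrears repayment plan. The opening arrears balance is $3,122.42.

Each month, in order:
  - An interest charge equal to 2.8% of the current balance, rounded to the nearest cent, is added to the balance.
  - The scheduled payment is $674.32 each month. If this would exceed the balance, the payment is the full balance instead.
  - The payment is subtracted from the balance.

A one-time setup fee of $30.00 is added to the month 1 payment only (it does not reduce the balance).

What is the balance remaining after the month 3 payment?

# | Opening | Interest | Payment | Fee | End bal
1 | $3,122.42 | $87.43 | $674.32 | $30.00 | $2,535.53
2 | $2,535.53 | $70.99 | $674.32 | — | $1,932.20
3 | $1,932.20 | $54.10 | $674.32 | — | $1,311.98

$1,311.98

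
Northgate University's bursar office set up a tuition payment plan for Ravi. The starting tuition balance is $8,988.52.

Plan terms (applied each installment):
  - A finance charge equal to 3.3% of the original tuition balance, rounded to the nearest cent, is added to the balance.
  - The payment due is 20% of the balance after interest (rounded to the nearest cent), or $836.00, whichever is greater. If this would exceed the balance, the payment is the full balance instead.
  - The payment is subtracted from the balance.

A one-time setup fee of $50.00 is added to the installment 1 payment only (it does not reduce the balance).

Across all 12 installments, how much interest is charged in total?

Installment 1: $8,988.52 +$296.62 interest = $9,285.14; pay $1,857.03 (+ $50.00 fee) → $7,428.11
Installment 2: $7,428.11 +$296.62 interest = $7,724.73; pay $1,544.95 → $6,179.78
Installment 3: $6,179.78 +$296.62 interest = $6,476.40; pay $1,295.28 → $5,181.12
Installment 4: $5,181.12 +$296.62 interest = $5,477.74; pay $1,095.55 → $4,382.19
Installment 5: $4,382.19 +$296.62 interest = $4,678.81; pay $935.76 → $3,743.05
Installment 6: $3,743.05 +$296.62 interest = $4,039.67; pay $836.00 → $3,203.67
Installment 7: $3,203.67 +$296.62 interest = $3,500.29; pay $836.00 → $2,664.29
Installment 8: $2,664.29 +$296.62 interest = $2,960.91; pay $836.00 → $2,124.91
Installment 9: $2,124.91 +$296.62 interest = $2,421.53; pay $836.00 → $1,585.53
Installment 10: $1,585.53 +$296.62 interest = $1,882.15; pay $836.00 → $1,046.15
Installment 11: $1,046.15 +$296.62 interest = $1,342.77; pay $836.00 → $506.77
Installment 12: $506.77 +$296.62 interest = $803.39; pay $803.39 → $0.00
Total interest: $296.62 + $296.62 + $296.62 + $296.62 + $296.62 + $296.62 + $296.62 + $296.62 + $296.62 + $296.62 + $296.62 + $296.62 = $3,559.44

$3,559.44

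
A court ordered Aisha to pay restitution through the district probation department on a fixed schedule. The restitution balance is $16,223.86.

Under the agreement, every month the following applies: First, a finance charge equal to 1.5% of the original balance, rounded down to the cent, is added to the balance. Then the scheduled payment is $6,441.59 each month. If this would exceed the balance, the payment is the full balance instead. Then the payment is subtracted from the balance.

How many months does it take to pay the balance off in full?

Month 1: $16,223.86 +$243.35 interest = $16,467.21; pay $6,441.59 → $10,025.62
Month 2: $10,025.62 +$243.35 interest = $10,268.97; pay $6,441.59 → $3,827.38
Month 3: $3,827.38 +$243.35 interest = $4,070.73; pay $4,070.73 → $0.00
Balance reaches $0.00 in month 3.

3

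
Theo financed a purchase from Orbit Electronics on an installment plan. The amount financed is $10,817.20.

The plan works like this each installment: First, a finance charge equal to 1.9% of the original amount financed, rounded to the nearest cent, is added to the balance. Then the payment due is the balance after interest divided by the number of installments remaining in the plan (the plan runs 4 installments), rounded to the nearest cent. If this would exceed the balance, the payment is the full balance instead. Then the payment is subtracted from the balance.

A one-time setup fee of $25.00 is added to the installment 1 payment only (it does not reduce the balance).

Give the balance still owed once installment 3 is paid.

Installment 1: $10,817.20 +$205.53 interest = $11,022.73; pay $2,755.68 (+ $25.00 fee) → $8,267.05
Installment 2: $8,267.05 +$205.53 interest = $8,472.58; pay $2,824.19 → $5,648.39
Installment 3: $5,648.39 +$205.53 interest = $5,853.92; pay $2,926.96 → $2,926.96

$2,926.96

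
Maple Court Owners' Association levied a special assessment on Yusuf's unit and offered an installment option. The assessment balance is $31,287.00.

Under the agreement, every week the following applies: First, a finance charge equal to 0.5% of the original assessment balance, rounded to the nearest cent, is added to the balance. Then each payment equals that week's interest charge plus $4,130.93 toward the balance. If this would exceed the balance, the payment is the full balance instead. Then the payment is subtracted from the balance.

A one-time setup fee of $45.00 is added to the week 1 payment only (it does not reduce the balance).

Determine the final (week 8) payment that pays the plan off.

Week 1: opening $31,287.00; interest $156.44 → $31,443.44; payment $4,287.37 (+ $45.00 fee); balance $27,156.07
Week 2: opening $27,156.07; interest $156.44 → $27,312.51; payment $4,287.37; balance $23,025.14
Week 3: opening $23,025.14; interest $156.44 → $23,181.58; payment $4,287.37; balance $18,894.21
Week 4: opening $18,894.21; interest $156.44 → $19,050.65; payment $4,287.37; balance $14,763.28
Week 5: opening $14,763.28; interest $156.44 → $14,919.72; payment $4,287.37; balance $10,632.35
Week 6: opening $10,632.35; interest $156.44 → $10,788.79; payment $4,287.37; balance $6,501.42
Week 7: opening $6,501.42; interest $156.44 → $6,657.86; payment $4,287.37; balance $2,370.49
Week 8: opening $2,370.49; interest $156.44 → $2,526.93; payment $2,526.93; balance $0.00

$2,526.93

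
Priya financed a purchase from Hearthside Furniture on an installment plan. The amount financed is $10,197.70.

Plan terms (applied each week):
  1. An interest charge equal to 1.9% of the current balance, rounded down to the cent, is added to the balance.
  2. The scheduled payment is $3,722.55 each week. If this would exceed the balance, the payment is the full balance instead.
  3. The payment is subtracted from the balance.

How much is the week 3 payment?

# | Opening | Interest | Payment | End bal
1 | $10,197.70 | $193.75 | $3,722.55 | $6,668.90
2 | $6,668.90 | $126.70 | $3,722.55 | $3,073.05
3 | $3,073.05 | $58.38 | $3,131.43 | $0.00

$3,131.43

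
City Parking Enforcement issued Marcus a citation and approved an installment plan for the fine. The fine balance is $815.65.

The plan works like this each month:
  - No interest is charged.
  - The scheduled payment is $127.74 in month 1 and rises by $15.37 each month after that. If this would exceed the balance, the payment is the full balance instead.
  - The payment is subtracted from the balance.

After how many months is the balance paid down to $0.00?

6

# | Opening | Payment | End bal
1 | $815.65 | $127.74 | $687.91
2 | $687.91 | $143.11 | $544.80
3 | $544.80 | $158.48 | $386.32
4 | $386.32 | $173.85 | $212.47
5 | $212.47 | $189.22 | $23.25
6 | $23.25 | $23.25 | $0.00
Balance reaches $0.00 in month 6.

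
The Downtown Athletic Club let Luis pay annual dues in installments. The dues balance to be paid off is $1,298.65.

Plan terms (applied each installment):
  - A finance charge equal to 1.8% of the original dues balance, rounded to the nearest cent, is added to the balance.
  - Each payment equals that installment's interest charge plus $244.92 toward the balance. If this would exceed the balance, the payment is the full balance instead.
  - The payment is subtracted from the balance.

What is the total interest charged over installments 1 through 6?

$140.28

# | Opening | Interest | Payment | End bal
1 | $1,298.65 | $23.38 | $268.30 | $1,053.73
2 | $1,053.73 | $23.38 | $268.30 | $808.81
3 | $808.81 | $23.38 | $268.30 | $563.89
4 | $563.89 | $23.38 | $268.30 | $318.97
5 | $318.97 | $23.38 | $268.30 | $74.05
6 | $74.05 | $23.38 | $97.43 | $0.00
Total interest: $23.38 + $23.38 + $23.38 + $23.38 + $23.38 + $23.38 = $140.28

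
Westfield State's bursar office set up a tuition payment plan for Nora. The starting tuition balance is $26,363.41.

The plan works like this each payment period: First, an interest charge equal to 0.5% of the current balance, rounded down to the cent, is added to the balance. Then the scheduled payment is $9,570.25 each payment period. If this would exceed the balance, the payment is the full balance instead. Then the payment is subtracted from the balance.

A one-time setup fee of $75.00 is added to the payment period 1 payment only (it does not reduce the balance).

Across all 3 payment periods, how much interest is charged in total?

$253.62

# | Opening | Interest | Payment | Fee | End bal
1 | $26,363.41 | $131.81 | $9,570.25 | $75.00 | $16,924.97
2 | $16,924.97 | $84.62 | $9,570.25 | — | $7,439.34
3 | $7,439.34 | $37.19 | $7,476.53 | — | $0.00
Total interest: $131.81 + $84.62 + $37.19 = $253.62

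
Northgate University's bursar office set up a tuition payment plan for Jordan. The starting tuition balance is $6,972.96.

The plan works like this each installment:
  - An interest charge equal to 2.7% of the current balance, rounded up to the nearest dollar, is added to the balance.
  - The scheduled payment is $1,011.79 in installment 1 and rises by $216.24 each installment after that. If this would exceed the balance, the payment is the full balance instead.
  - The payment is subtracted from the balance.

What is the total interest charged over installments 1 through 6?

Installment 1: $6,972.96 +$189.00 interest = $7,161.96; pay $1,011.79 → $6,150.17
Installment 2: $6,150.17 +$167.00 interest = $6,317.17; pay $1,228.03 → $5,089.14
Installment 3: $5,089.14 +$138.00 interest = $5,227.14; pay $1,444.27 → $3,782.87
Installment 4: $3,782.87 +$103.00 interest = $3,885.87; pay $1,660.51 → $2,225.36
Installment 5: $2,225.36 +$61.00 interest = $2,286.36; pay $1,876.75 → $409.61
Installment 6: $409.61 +$12.00 interest = $421.61; pay $421.61 → $0.00
Total interest: $189.00 + $167.00 + $138.00 + $103.00 + $61.00 + $12.00 = $670.00

$670.00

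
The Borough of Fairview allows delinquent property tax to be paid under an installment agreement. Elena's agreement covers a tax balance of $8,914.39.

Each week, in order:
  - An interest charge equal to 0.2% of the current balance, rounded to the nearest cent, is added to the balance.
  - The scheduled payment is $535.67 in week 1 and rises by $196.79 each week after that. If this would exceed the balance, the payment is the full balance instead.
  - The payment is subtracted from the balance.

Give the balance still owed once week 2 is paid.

Week 1: opening $8,914.39; interest $17.83 → $8,932.22; payment $535.67; balance $8,396.55
Week 2: opening $8,396.55; interest $16.79 → $8,413.34; payment $732.46; balance $7,680.88

$7,680.88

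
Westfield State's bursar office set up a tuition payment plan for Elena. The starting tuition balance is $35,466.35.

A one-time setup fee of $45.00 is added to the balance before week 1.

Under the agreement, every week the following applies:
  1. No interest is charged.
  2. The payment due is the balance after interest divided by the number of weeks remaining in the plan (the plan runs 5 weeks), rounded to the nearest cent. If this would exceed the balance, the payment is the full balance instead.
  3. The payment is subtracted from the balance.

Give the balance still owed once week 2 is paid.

Week 1: opening $35,511.35; payment $7,102.27; balance $28,409.08
Week 2: opening $28,409.08; payment $7,102.27; balance $21,306.81

$21,306.81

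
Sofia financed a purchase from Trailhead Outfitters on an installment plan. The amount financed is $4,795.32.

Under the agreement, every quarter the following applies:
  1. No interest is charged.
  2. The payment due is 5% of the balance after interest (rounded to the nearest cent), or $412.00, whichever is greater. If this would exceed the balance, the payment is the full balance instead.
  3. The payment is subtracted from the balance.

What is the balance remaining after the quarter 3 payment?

$3,559.32

Quarter 1: $4,795.32 − $412.00 → $4,383.32
Quarter 2: $4,383.32 − $412.00 → $3,971.32
Quarter 3: $3,971.32 − $412.00 → $3,559.32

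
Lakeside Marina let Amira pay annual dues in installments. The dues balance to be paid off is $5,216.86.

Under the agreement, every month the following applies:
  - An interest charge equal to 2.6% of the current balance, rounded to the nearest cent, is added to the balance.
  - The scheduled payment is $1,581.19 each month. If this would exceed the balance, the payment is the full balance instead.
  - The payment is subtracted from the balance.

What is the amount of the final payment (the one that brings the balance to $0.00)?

$786.40

Month 1: opening $5,216.86; interest $135.64 → $5,352.50; payment $1,581.19; balance $3,771.31
Month 2: opening $3,771.31; interest $98.05 → $3,869.36; payment $1,581.19; balance $2,288.17
Month 3: opening $2,288.17; interest $59.49 → $2,347.66; payment $1,581.19; balance $766.47
Month 4: opening $766.47; interest $19.93 → $786.40; payment $786.40; balance $0.00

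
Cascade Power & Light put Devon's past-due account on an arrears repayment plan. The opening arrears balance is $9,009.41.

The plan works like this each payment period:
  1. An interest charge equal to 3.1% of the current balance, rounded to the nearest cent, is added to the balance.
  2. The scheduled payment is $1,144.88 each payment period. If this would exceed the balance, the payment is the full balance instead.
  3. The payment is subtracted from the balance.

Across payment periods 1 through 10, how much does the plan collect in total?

$10,489.39

Payment period 1: opening $9,009.41; interest $279.29 → $9,288.70; payment $1,144.88; balance $8,143.82
Payment period 2: opening $8,143.82; interest $252.46 → $8,396.28; payment $1,144.88; balance $7,251.40
Payment period 3: opening $7,251.40; interest $224.79 → $7,476.19; payment $1,144.88; balance $6,331.31
Payment period 4: opening $6,331.31; interest $196.27 → $6,527.58; payment $1,144.88; balance $5,382.70
Payment period 5: opening $5,382.70; interest $166.86 → $5,549.56; payment $1,144.88; balance $4,404.68
Payment period 6: opening $4,404.68; interest $136.55 → $4,541.23; payment $1,144.88; balance $3,396.35
Payment period 7: opening $3,396.35; interest $105.29 → $3,501.64; payment $1,144.88; balance $2,356.76
Payment period 8: opening $2,356.76; interest $73.06 → $2,429.82; payment $1,144.88; balance $1,284.94
Payment period 9: opening $1,284.94; interest $39.83 → $1,324.77; payment $1,144.88; balance $179.89
Payment period 10: opening $179.89; interest $5.58 → $185.47; payment $185.47; balance $0.00
Total paid: $10,489.39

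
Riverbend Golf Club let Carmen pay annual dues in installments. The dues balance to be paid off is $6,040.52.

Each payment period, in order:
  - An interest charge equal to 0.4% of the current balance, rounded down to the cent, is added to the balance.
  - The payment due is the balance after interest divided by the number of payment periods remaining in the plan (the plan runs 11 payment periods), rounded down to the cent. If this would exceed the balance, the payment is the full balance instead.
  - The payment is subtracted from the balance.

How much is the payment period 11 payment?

$573.79

# | Opening | Interest | Payment | End bal
1 | $6,040.52 | $24.16 | $551.33 | $5,513.35
2 | $5,513.35 | $22.05 | $553.54 | $4,981.86
3 | $4,981.86 | $19.92 | $555.75 | $4,446.03
4 | $4,446.03 | $17.78 | $557.97 | $3,905.84
5 | $3,905.84 | $15.62 | $560.20 | $3,361.26
6 | $3,361.26 | $13.44 | $562.45 | $2,812.25
7 | $2,812.25 | $11.24 | $564.69 | $2,258.80
8 | $2,258.80 | $9.03 | $566.95 | $1,700.88
9 | $1,700.88 | $6.80 | $569.22 | $1,138.46
10 | $1,138.46 | $4.55 | $571.50 | $571.51
11 | $571.51 | $2.28 | $573.79 | $0.00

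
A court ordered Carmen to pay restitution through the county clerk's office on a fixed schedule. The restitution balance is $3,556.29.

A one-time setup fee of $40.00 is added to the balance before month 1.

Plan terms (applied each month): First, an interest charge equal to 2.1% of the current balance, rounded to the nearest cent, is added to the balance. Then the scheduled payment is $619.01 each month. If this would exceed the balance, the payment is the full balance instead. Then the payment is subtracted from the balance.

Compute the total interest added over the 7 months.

# | Opening | Interest | Payment | End bal
1 | $3,596.29 | $75.52 | $619.01 | $3,052.80
2 | $3,052.80 | $64.11 | $619.01 | $2,497.90
3 | $2,497.90 | $52.46 | $619.01 | $1,931.35
4 | $1,931.35 | $40.56 | $619.01 | $1,352.90
5 | $1,352.90 | $28.41 | $619.01 | $762.30
6 | $762.30 | $16.01 | $619.01 | $159.30
7 | $159.30 | $3.35 | $162.65 | $0.00
Total interest: $75.52 + $64.11 + $52.46 + $40.56 + $28.41 + $16.01 + $3.35 = $280.42

$280.42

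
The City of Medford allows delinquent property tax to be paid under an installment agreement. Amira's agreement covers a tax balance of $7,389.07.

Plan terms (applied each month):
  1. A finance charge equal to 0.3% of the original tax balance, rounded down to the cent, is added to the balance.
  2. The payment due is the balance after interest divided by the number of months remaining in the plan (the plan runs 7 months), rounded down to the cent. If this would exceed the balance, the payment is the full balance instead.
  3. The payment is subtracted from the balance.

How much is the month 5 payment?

Month 1: $7,389.07 +$22.16 interest = $7,411.23; pay $1,058.74 → $6,352.49
Month 2: $6,352.49 +$22.16 interest = $6,374.65; pay $1,062.44 → $5,312.21
Month 3: $5,312.21 +$22.16 interest = $5,334.37; pay $1,066.87 → $4,267.50
Month 4: $4,267.50 +$22.16 interest = $4,289.66; pay $1,072.41 → $3,217.25
Month 5: $3,217.25 +$22.16 interest = $3,239.41; pay $1,079.80 → $2,159.61

$1,079.80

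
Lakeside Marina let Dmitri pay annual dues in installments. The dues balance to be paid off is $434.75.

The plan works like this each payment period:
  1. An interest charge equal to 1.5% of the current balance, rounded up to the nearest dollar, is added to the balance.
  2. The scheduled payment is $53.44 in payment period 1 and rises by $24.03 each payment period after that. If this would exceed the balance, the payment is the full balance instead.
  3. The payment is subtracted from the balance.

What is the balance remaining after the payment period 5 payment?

$0.00

Payment period 1: $434.75 +$7.00 interest = $441.75; pay $53.44 → $388.31
Payment period 2: $388.31 +$6.00 interest = $394.31; pay $77.47 → $316.84
Payment period 3: $316.84 +$5.00 interest = $321.84; pay $101.50 → $220.34
Payment period 4: $220.34 +$4.00 interest = $224.34; pay $125.53 → $98.81
Payment period 5: $98.81 +$2.00 interest = $100.81; pay $100.81 → $0.00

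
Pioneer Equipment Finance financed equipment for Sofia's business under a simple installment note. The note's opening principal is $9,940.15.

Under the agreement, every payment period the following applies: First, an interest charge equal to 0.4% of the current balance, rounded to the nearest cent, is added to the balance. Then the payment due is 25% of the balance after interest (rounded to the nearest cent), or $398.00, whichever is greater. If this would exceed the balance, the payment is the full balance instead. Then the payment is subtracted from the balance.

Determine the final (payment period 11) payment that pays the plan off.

Payment period 1: $9,940.15 +$39.76 interest = $9,979.91; pay $2,494.98 → $7,484.93
Payment period 2: $7,484.93 +$29.94 interest = $7,514.87; pay $1,878.72 → $5,636.15
Payment period 3: $5,636.15 +$22.54 interest = $5,658.69; pay $1,414.67 → $4,244.02
Payment period 4: $4,244.02 +$16.98 interest = $4,261.00; pay $1,065.25 → $3,195.75
Payment period 5: $3,195.75 +$12.78 interest = $3,208.53; pay $802.13 → $2,406.40
Payment period 6: $2,406.40 +$9.63 interest = $2,416.03; pay $604.01 → $1,812.02
Payment period 7: $1,812.02 +$7.25 interest = $1,819.27; pay $454.82 → $1,364.45
Payment period 8: $1,364.45 +$5.46 interest = $1,369.91; pay $398.00 → $971.91
Payment period 9: $971.91 +$3.89 interest = $975.80; pay $398.00 → $577.80
Payment period 10: $577.80 +$2.31 interest = $580.11; pay $398.00 → $182.11
Payment period 11: $182.11 +$0.73 interest = $182.84; pay $182.84 → $0.00

$182.84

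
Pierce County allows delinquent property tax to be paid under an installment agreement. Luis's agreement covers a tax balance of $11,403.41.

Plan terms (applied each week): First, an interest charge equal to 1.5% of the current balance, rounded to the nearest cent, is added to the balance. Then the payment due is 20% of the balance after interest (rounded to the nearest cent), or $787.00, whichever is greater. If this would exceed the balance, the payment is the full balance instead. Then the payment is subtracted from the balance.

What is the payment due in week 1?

Week 1: $11,403.41 +$171.05 interest = $11,574.46; pay $2,314.89 → $9,259.57

$2,314.89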